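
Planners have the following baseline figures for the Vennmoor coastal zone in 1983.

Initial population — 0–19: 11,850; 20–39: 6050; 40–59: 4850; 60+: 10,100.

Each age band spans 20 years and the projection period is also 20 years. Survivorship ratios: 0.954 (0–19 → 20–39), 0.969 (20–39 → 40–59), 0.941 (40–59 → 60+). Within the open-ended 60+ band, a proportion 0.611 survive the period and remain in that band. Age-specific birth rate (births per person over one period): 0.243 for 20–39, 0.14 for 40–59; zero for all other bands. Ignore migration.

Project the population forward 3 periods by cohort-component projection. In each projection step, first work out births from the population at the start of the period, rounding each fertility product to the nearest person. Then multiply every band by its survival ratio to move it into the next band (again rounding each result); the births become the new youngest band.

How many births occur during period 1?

2149

Let group 1 be 0–19 through group 4 = 60+.
Period 1.
Births: 6050 * 0.243 = 1470, 4850 * 0.14 = 679 — total 2149
Group 2: 11850 * 0.954 = 11305
Group 3: 6050 * 0.969 = 5862
Group 4: 4850 * 0.941 + 10100 * 0.611 = 4564 + 6171 = 10735
Population now: 0–19=2149, 20–39=11305, 40–59=5862, 60+=10735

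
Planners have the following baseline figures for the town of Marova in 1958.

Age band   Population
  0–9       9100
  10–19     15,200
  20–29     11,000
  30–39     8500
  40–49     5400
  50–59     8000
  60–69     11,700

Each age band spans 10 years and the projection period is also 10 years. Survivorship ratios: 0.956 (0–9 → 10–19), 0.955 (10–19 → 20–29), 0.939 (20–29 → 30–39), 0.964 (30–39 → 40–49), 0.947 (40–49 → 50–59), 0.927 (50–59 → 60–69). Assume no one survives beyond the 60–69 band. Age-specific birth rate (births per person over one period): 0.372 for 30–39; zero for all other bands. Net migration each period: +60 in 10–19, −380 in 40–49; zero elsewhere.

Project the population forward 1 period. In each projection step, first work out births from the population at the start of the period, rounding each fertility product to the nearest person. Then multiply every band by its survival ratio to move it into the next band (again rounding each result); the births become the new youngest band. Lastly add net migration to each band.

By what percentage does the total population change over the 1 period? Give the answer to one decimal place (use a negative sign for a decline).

-17.1

Numbering the groups 1..7 from youngest to oldest:
— Period 1 —
Births: 8500 × 0.372 = 3162
Group 2: 9100 × 0.956 = 8700
Group 3: 15200 × 0.955 = 14516
Group 4: 11000 × 0.939 = 10329
Group 5: 8500 × 0.964 = 8194
Group 6: 5400 × 0.947 = 5114
Group 7: 8000 × 0.927 = 7416
Net migration: Group 2 + 60 → 8760; Group 5 − 380 → 7814
Giving 3162 / 8760 / 14516 / 10329 / 7814 / 5114 / 7416.
Total: 68900 → 57111; change = -11789; percentage change = -17.1%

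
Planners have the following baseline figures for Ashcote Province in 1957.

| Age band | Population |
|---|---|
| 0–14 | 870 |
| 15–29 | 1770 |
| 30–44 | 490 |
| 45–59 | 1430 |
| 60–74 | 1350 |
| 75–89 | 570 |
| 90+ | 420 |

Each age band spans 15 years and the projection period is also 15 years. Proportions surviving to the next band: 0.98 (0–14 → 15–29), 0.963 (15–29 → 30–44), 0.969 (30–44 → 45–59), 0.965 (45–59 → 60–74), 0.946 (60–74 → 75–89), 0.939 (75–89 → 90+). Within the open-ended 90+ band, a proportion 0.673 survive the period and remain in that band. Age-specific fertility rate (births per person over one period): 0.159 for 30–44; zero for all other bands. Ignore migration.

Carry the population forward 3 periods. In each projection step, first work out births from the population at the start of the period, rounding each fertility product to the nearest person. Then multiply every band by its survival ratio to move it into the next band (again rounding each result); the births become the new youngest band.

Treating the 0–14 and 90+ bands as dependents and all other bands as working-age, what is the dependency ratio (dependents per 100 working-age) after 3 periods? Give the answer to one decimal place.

Period 1:
Births: 490 × 0.159 = 78
15–29: 870 × 0.98 = 853
30–44: 1770 × 0.963 = 1705
45–59: 490 × 0.969 = 475
60–74: 1430 × 0.965 = 1380
75–89: 1350 × 0.946 = 1277
90+: 570 × 0.939 + 420 × 0.673 = 535 + 283 = 818
Giving 78 / 853 / 1705 / 475 / 1380 / 1277 / 818.
Period 2:
Births: 1705 × 0.159 = 271
15–29: 78 × 0.98 = 76
30–44: 853 × 0.963 = 821
45–59: 1705 × 0.969 = 1652
60–74: 475 × 0.965 = 458
75–89: 1380 × 0.946 = 1305
90+: 1277 × 0.939 + 818 × 0.673 = 1199 + 551 = 1750
Giving 271 / 76 / 821 / 1652 / 458 / 1305 / 1750.
Period 3:
Births: 821 × 0.159 = 131
15–29: 271 × 0.98 = 266
30–44: 76 × 0.963 = 73
45–59: 821 × 0.969 = 796
60–74: 1652 × 0.965 = 1594
75–89: 458 × 0.946 = 433
90+: 1305 × 0.939 + 1750 × 0.673 = 1225 + 1178 = 2403
Giving 131 / 266 / 73 / 796 / 1594 / 433 / 2403.
Dependents (band 0–14 + band 90+) = 131 + 2403 = 2534; working-age = 3162; ratio = 2534/3162 × 100 = 80.1

80.1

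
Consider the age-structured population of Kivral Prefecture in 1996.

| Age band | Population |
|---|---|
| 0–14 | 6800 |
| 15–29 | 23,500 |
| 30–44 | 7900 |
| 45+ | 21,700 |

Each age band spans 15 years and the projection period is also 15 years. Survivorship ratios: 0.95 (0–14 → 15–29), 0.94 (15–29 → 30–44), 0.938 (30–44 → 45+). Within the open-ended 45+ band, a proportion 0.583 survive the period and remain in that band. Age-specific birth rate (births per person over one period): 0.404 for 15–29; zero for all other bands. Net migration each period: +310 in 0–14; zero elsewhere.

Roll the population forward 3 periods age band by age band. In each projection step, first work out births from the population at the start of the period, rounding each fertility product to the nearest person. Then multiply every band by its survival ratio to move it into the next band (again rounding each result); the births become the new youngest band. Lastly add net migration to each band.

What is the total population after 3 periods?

(Groups numbered youngest = 1 to oldest = 4.)
Period 1.
Births: 23500 × 0.404 = 9494
Group 2: 6800 × 0.95 = 6460
Group 3: 23500 × 0.94 = 22090
Group 4: 7900 × 0.938 + 21700 × 0.583 = 7410 + 12651 = 20061
Net migration: Group 1 + 310 → 9804
End of period: [9804, 6460, 22090, 20061]
Period 2.
Births: 6460 × 0.404 = 2610
Group 2: 9804 × 0.95 = 9314
Group 3: 6460 × 0.94 = 6072
Group 4: 22090 × 0.938 + 20061 × 0.583 = 20720 + 11696 = 32416
Net migration: Group 1 + 310 → 2920
End of period: [2920, 9314, 6072, 32416]
Period 3.
Births: 9314 × 0.404 = 3763
Group 2: 2920 × 0.95 = 2774
Group 3: 9314 × 0.94 = 8755
Group 4: 6072 × 0.938 + 32416 × 0.583 = 5696 + 18899 = 24595
Net migration: Group 1 + 310 → 4073
End of period: [4073, 2774, 8755, 24595]
Total after period 3: 4073 + 2774 + 8755 + 24595 = 40197

40197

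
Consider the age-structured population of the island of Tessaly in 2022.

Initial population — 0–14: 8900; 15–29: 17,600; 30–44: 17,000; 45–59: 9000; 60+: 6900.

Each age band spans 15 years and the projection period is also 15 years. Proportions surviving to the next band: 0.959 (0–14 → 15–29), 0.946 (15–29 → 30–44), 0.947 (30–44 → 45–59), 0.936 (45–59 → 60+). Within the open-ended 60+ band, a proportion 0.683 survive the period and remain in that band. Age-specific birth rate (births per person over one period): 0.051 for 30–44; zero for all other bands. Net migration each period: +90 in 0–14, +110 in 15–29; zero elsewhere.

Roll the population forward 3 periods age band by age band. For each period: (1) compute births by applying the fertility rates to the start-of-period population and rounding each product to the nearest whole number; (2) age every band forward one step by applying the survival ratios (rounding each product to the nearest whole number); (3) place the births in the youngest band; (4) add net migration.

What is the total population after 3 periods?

41415

— Period 1 —
Births: 17000 × 0.051 = 867
15–29: 8900 × 0.959 = 8535
30–44: 17600 × 0.946 = 16650
45–59: 17000 × 0.947 = 16099
60+: 9000 × 0.936 + 6900 × 0.683 = 8424 + 4713 = 13137
Net migration: 0–14 + 90 → 957; 15–29 + 110 → 8645
End of period: [957, 8645, 16650, 16099, 13137]
— Period 2 —
Births: 16650 × 0.051 = 849
15–29: 957 × 0.959 = 918
30–44: 8645 × 0.946 = 8178
45–59: 16650 × 0.947 = 15768
60+: 16099 × 0.936 + 13137 × 0.683 = 15069 + 8973 = 24042
Net migration: 0–14 + 90 → 939; 15–29 + 110 → 1028
End of period: [939, 1028, 8178, 15768, 24042]
— Period 3 —
Births: 8178 × 0.051 = 417
15–29: 939 × 0.959 = 901
30–44: 1028 × 0.946 = 972
45–59: 8178 × 0.947 = 7745
60+: 15768 × 0.936 + 24042 × 0.683 = 14759 + 16421 = 31180
Net migration: 0–14 + 90 → 507; 15–29 + 110 → 1011
End of period: [507, 1011, 972, 7745, 31180]
Total after period 3: 507 + 1011 + 972 + 7745 + 31180 = 41415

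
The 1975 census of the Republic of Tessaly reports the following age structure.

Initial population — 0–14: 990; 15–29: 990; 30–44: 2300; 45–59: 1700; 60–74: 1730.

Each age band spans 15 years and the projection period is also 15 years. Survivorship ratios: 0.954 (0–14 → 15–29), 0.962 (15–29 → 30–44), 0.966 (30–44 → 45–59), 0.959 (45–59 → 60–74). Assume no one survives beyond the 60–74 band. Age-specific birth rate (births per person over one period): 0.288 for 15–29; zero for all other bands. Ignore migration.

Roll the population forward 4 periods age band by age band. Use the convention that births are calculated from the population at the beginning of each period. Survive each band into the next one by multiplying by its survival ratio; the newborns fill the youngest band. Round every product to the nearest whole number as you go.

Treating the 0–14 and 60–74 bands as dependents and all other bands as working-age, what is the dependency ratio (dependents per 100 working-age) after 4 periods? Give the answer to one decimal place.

159.0

Period 1:
Births: 990 * 0.288 = 285
15–29: 990 * 0.954 = 944
30–44: 990 * 0.962 = 952
45–59: 2300 * 0.966 = 2222
60–74: 1700 * 0.959 = 1630
Population now: 0–14=285, 15–29=944, 30–44=952, 45–59=2222, 60–74=1630
Period 2:
Births: 944 * 0.288 = 272
15–29: 285 * 0.954 = 272
30–44: 944 * 0.962 = 908
45–59: 952 * 0.966 = 920
60–74: 2222 * 0.959 = 2131
Population now: 0–14=272, 15–29=272, 30–44=908, 45–59=920, 60–74=2131
Period 3:
Births: 272 * 0.288 = 78
15–29: 272 * 0.954 = 259
30–44: 272 * 0.962 = 262
45–59: 908 * 0.966 = 877
60–74: 920 * 0.959 = 882
Population now: 0–14=78, 15–29=259, 30–44=262, 45–59=877, 60–74=882
Period 4:
Births: 259 * 0.288 = 75
15–29: 78 * 0.954 = 74
30–44: 259 * 0.962 = 249
45–59: 262 * 0.966 = 253
60–74: 877 * 0.959 = 841
Population now: 0–14=75, 15–29=74, 30–44=249, 45–59=253, 60–74=841
Dependents (band 0–14 + band 60–74) = 75 + 841 = 916; working-age = 576; ratio = 916/576 × 100 = 159.0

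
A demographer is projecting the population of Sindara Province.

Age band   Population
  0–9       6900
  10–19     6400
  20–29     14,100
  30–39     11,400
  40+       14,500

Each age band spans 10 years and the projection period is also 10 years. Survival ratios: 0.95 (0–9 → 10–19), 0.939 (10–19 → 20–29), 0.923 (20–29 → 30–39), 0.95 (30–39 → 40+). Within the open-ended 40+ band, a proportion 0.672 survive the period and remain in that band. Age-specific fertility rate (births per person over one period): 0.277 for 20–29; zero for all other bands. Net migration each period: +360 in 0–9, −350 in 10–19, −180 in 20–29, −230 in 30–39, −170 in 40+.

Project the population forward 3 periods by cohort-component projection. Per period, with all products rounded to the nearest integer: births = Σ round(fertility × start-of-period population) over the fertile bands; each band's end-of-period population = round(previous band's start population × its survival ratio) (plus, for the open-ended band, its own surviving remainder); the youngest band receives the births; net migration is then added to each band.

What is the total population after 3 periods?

— Period 1 —
Births: 14100 × 0.277 = 3906
10–19: 6900 × 0.95 = 6555
20–29: 6400 × 0.939 = 6010
30–39: 14100 × 0.923 = 13014
40+: 11400 × 0.95 + 14500 × 0.672 = 10830 + 9744 = 20574
Net migration: 0–9 + 360 → 4266; 10–19 − 350 → 6205; 20–29 − 180 → 5830; 30–39 − 230 → 12784; 40+ − 170 → 20404
Population now: 0–9=4266, 10–19=6205, 20–29=5830, 30–39=12784, 40+=20404
— Period 2 —
Births: 5830 × 0.277 = 1615
10–19: 4266 × 0.95 = 4053
20–29: 6205 × 0.939 = 5826
30–39: 5830 × 0.923 = 5381
40+: 12784 × 0.95 + 20404 × 0.672 = 12145 + 13711 = 25856
Net migration: 0–9 + 360 → 1975; 10–19 − 350 → 3703; 20–29 − 180 → 5646; 30–39 − 230 → 5151; 40+ − 170 → 25686
Population now: 0–9=1975, 10–19=3703, 20–29=5646, 30–39=5151, 40+=25686
— Period 3 —
Births: 5646 × 0.277 = 1564
10–19: 1975 × 0.95 = 1876
20–29: 3703 × 0.939 = 3477
30–39: 5646 × 0.923 = 5211
40+: 5151 × 0.95 + 25686 × 0.672 = 4893 + 17261 = 22154
Net migration: 0–9 + 360 → 1924; 10–19 − 350 → 1526; 20–29 − 180 → 3297; 30–39 − 230 → 4981; 40+ − 170 → 21984
Population now: 0–9=1924, 10–19=1526, 20–29=3297, 30–39=4981, 40+=21984
Total after period 3: 1924 + 1526 + 3297 + 4981 + 21984 = 33712

33712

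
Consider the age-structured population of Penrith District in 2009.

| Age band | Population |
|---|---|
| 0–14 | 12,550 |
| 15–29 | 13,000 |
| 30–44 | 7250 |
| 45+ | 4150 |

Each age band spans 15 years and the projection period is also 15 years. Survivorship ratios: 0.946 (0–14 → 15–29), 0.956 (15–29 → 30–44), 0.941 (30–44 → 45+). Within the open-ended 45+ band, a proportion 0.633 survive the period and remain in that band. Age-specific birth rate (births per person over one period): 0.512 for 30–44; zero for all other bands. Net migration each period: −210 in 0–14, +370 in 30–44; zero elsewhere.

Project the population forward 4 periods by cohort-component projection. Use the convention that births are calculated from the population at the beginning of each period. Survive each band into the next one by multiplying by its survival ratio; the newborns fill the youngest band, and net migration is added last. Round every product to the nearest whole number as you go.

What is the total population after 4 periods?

Numbering the groups 1..4 from youngest to oldest:
After projecting period 1:
Births: 7250 × 0.512 = 3712
Group 2: 12550 × 0.946 = 11872
Group 3: 13000 × 0.956 = 12428
Group 4: 7250 × 0.941 + 4150 × 0.633 = 6822 + 2627 = 9449
Net migration: Group 1 − 210 → 3502; Group 3 + 370 → 12798
End of period: [3502, 11872, 12798, 9449]
After projecting period 2:
Births: 12798 × 0.512 = 6553
Group 2: 3502 × 0.946 = 3313
Group 3: 11872 × 0.956 = 11350
Group 4: 12798 × 0.941 + 9449 × 0.633 = 12043 + 5981 = 18024
Net migration: Group 1 − 210 → 6343; Group 3 + 370 → 11720
End of period: [6343, 3313, 11720, 18024]
After projecting period 3:
Births: 11720 × 0.512 = 6001
Group 2: 6343 × 0.946 = 6000
Group 3: 3313 × 0.956 = 3167
Group 4: 11720 × 0.941 + 18024 × 0.633 = 11029 + 11409 = 22438
Net migration: Group 1 − 210 → 5791; Group 3 + 370 → 3537
End of period: [5791, 6000, 3537, 22438]
After projecting period 4:
Births: 3537 × 0.512 = 1811
Group 2: 5791 × 0.946 = 5478
Group 3: 6000 × 0.956 = 5736
Group 4: 3537 × 0.941 + 22438 × 0.633 = 3328 + 14203 = 17531
Net migration: Group 1 − 210 → 1601; Group 3 + 370 → 6106
End of period: [1601, 5478, 6106, 17531]
Total after period 4: 1601 + 5478 + 6106 + 17531 = 30716

30716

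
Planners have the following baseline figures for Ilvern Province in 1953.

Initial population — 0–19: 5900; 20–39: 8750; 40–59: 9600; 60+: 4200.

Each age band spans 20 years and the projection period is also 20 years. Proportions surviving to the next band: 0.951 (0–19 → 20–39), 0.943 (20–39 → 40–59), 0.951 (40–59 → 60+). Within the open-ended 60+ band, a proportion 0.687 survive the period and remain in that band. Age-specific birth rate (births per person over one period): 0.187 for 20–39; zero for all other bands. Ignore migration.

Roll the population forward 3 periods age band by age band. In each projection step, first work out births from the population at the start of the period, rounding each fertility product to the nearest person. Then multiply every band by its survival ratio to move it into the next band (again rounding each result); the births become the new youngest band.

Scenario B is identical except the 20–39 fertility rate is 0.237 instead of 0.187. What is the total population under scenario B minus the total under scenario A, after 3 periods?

Numbering the bands 1..4 from youngest to oldest:
[period 1]
Births: 8750 * 0.187 = 1636
Band 2: 5900 * 0.951 = 5611
Band 3: 8750 * 0.943 = 8251
Band 4: 9600 * 0.951 + 4200 * 0.687 = 9130 + 2885 = 12015
End of period: [1636, 5611, 8251, 12015]
[period 2]
Births: 5611 * 0.187 = 1049
Band 2: 1636 * 0.951 = 1556
Band 3: 5611 * 0.943 = 5291
Band 4: 8251 * 0.951 + 12015 * 0.687 = 7847 + 8254 = 16101
End of period: [1049, 1556, 5291, 16101]
[period 3]
Births: 1556 * 0.187 = 291
Band 2: 1049 * 0.951 = 998
Band 3: 1556 * 0.943 = 1467
Band 4: 5291 * 0.951 + 16101 * 0.687 = 5032 + 11061 = 16093
End of period: [291, 998, 1467, 16093]
Scenario A total after 3 periods: 18849
Scenario B projection —
[period 1]
Births: 8750 * 0.237 = 2074
Band 2: 5900 * 0.951 = 5611
Band 3: 8750 * 0.943 = 8251
Band 4: 9600 * 0.951 + 4200 * 0.687 = 9130 + 2885 = 12015
End of period: [2074, 5611, 8251, 12015]
[period 2]
Births: 5611 * 0.237 = 1330
Band 2: 2074 * 0.951 = 1972
Band 3: 5611 * 0.943 = 5291
Band 4: 8251 * 0.951 + 12015 * 0.687 = 7847 + 8254 = 16101
End of period: [1330, 1972, 5291, 16101]
[period 3]
Births: 1972 * 0.237 = 467
Band 2: 1330 * 0.951 = 1265
Band 3: 1972 * 0.943 = 1860
Band 4: 5291 * 0.951 + 16101 * 0.687 = 5032 + 11061 = 16093
End of period: [467, 1265, 1860, 16093]
Scenario B total after 3 periods: 19685
Difference B − A = 19685 − 18849 = 836

836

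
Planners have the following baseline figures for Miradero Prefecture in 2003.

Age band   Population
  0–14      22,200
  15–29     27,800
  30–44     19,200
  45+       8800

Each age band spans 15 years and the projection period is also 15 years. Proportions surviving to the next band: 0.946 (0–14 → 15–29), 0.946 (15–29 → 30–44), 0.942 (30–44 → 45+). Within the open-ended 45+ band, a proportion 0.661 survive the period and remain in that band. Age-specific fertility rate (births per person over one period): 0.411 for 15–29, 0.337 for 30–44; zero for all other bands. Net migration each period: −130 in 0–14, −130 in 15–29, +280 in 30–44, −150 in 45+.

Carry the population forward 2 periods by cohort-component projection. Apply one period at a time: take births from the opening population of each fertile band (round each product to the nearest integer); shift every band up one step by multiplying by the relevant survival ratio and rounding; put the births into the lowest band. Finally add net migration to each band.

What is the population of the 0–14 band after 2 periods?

17405

[period 1]
Births: 27800 × 0.411 = 11426  |  19200 × 0.337 = 6470 ⇒ total 17896
15–29: 22200 × 0.946 = 21001
30–44: 27800 × 0.946 = 26299
45+: 19200 × 0.942 + 8800 × 0.661 = 18086 + 5817 = 23903
Net migration: 0–14 − 130 → 17766; 15–29 − 130 → 20871; 30–44 + 280 → 26579; 45+ − 150 → 23753
End of period: [17766, 20871, 26579, 23753]
[period 2]
Births: 20871 × 0.411 = 8578  |  26579 × 0.337 = 8957 ⇒ total 17535
15–29: 17766 × 0.946 = 16807
30–44: 20871 × 0.946 = 19744
45+: 26579 × 0.942 + 23753 × 0.661 = 25037 + 15701 = 40738
Net migration: 0–14 − 130 → 17405; 15–29 − 130 → 16677; 30–44 + 280 → 20024; 45+ − 150 → 40588
End of period: [17405, 16677, 20024, 40588]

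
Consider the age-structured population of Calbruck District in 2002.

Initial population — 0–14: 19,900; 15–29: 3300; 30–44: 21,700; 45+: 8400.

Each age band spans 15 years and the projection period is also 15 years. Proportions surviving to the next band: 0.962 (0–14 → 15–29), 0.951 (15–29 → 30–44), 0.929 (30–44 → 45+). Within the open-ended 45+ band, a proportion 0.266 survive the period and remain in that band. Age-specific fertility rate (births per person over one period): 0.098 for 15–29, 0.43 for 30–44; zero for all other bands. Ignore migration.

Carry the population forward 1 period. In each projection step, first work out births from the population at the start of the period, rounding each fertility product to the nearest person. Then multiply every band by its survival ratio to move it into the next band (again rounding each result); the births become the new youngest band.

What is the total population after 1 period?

54329

Period 1.
Births: 3300 * 0.098 = 323  |  21700 * 0.43 = 9331 — total 9654
15–29: 19900 * 0.962 = 19144
30–44: 3300 * 0.951 = 3138
45+: 21700 * 0.929 + 8400 * 0.266 = 20159 + 2234 = 22393
End of period: [9654, 19144, 3138, 22393]
Total after period 1: 9654 + 19144 + 3138 + 22393 = 54329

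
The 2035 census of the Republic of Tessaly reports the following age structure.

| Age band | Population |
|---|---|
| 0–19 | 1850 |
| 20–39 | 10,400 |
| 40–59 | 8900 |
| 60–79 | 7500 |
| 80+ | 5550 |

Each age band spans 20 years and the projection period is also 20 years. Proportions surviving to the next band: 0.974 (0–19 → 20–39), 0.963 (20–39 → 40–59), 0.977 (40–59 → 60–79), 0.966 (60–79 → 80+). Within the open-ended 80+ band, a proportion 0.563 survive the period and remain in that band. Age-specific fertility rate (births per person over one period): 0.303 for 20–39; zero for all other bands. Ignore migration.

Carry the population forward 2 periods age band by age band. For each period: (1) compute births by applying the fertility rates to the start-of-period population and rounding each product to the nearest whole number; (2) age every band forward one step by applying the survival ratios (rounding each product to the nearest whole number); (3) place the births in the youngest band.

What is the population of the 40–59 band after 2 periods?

Call the groups 1 to 5, youngest first.
Period 1.
Births: 10400 × 0.303 = 3151
Group 2: 1850 × 0.974 = 1802
Group 3: 10400 × 0.963 = 10015
Group 4: 8900 × 0.977 = 8695
Group 5: 7500 × 0.966 + 5550 × 0.563 = 7245 + 3125 = 10370
Giving 3151 / 1802 / 10015 / 8695 / 10370.
Period 2.
Births: 1802 × 0.303 = 546
Group 2: 3151 × 0.974 = 3069
Group 3: 1802 × 0.963 = 1735
Group 4: 10015 × 0.977 = 9785
Group 5: 8695 × 0.966 + 10370 × 0.563 = 8399 + 5838 = 14237
Giving 546 / 3069 / 1735 / 9785 / 14237.

1735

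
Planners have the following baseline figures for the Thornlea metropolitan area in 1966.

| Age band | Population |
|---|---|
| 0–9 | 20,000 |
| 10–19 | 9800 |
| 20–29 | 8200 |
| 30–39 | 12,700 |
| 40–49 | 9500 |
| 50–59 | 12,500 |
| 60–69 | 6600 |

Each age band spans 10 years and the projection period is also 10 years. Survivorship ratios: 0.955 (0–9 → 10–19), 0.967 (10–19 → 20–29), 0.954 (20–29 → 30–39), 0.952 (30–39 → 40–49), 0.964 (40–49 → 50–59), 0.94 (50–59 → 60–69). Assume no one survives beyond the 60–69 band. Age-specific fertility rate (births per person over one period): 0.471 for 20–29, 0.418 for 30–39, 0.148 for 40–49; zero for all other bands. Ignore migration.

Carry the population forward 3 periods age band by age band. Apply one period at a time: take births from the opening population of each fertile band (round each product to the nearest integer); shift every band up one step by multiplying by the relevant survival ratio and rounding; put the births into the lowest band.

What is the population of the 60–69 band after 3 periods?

(Bands numbered youngest = 1 to oldest = 7.)
[period 1]
Births: 8200 × 0.471 = 3862  |  12700 × 0.418 = 5309  |  9500 × 0.148 = 1406 → total 10577
Band 2: 20000 × 0.955 = 19100
Band 3: 9800 × 0.967 = 9477
Band 4: 8200 × 0.954 = 7823
Band 5: 12700 × 0.952 = 12090
Band 6: 9500 × 0.964 = 9158
Band 7: 12500 × 0.94 = 11750
End of period: [10577, 19100, 9477, 7823, 12090, 9158, 11750]
[period 2]
Births: 9477 × 0.471 = 4464  |  7823 × 0.418 = 3270  |  12090 × 0.148 = 1789 → total 9523
Band 2: 10577 × 0.955 = 10101
Band 3: 19100 × 0.967 = 18470
Band 4: 9477 × 0.954 = 9041
Band 5: 7823 × 0.952 = 7447
Band 6: 12090 × 0.964 = 11655
Band 7: 9158 × 0.94 = 8609
End of period: [9523, 10101, 18470, 9041, 7447, 11655, 8609]
[period 3]
Births: 18470 × 0.471 = 8699  |  9041 × 0.418 = 3779  |  7447 × 0.148 = 1102 → total 13580
Band 2: 9523 × 0.955 = 9094
Band 3: 10101 × 0.967 = 9768
Band 4: 18470 × 0.954 = 17620
Band 5: 9041 × 0.952 = 8607
Band 6: 7447 × 0.964 = 7179
Band 7: 11655 × 0.94 = 10956
End of period: [13580, 9094, 9768, 17620, 8607, 7179, 10956]

10956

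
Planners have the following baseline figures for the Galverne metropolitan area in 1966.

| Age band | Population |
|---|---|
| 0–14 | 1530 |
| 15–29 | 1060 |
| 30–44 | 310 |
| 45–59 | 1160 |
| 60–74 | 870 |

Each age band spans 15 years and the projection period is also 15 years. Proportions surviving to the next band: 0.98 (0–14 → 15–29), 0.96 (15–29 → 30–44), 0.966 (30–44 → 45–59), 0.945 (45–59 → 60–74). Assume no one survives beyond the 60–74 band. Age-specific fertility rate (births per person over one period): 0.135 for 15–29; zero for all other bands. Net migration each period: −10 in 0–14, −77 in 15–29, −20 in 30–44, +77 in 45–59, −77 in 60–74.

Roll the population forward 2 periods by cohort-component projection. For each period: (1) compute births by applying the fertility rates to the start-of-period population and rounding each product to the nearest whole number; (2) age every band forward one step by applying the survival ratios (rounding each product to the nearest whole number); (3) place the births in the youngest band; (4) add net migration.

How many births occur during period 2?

Numbering the groups 1..5 from youngest to oldest:
[period 1]
Births: 1060 * 0.135 = 143
Group 2: 1530 * 0.98 = 1499
Group 3: 1060 * 0.96 = 1018
Group 4: 310 * 0.966 = 299
Group 5: 1160 * 0.945 = 1096
Net migration: Group 1 − 10 → 133; Group 2 − 77 → 1422; Group 3 − 20 → 998; Group 4 + 77 → 376; Group 5 − 77 → 1019
Population now: 0–14=133, 15–29=1422, 30–44=998, 45–59=376, 60–74=1019
[period 2]
Births: 1422 * 0.135 = 192
Group 2: 133 * 0.98 = 130
Group 3: 1422 * 0.96 = 1365
Group 4: 998 * 0.966 = 964
Group 5: 376 * 0.945 = 355
Net migration: Group 1 − 10 → 182; Group 2 − 77 → 53; Group 3 − 20 → 1345; Group 4 + 77 → 1041; Group 5 − 77 → 278
Population now: 0–14=182, 15–29=53, 30–44=1345, 45–59=1041, 60–74=278

192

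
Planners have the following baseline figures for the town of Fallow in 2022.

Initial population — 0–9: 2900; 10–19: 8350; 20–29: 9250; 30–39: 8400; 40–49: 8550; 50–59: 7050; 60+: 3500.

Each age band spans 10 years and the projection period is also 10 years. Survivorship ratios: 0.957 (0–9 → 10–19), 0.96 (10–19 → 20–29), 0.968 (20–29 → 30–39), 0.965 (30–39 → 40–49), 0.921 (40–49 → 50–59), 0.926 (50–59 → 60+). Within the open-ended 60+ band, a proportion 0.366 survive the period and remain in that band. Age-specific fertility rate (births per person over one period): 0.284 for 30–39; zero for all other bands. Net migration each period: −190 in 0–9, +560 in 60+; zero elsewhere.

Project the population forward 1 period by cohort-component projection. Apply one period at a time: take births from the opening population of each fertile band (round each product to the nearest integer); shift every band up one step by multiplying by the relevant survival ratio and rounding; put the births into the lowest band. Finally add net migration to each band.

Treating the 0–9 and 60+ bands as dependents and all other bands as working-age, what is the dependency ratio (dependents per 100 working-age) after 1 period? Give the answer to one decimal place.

Let group 1 be 0–9 through group 7 = 60+.
[period 1]
Births: 8400 * 0.284 = 2386
Group 2: 2900 * 0.957 = 2775
Group 3: 8350 * 0.96 = 8016
Group 4: 9250 * 0.968 = 8954
Group 5: 8400 * 0.965 = 8106
Group 6: 8550 * 0.921 = 7875
Group 7: 7050 * 0.926 + 3500 * 0.366 = 6528 + 1281 = 7809
Net migration: Group 1 − 190 → 2196; Group 7 + 560 → 8369
Population now: 0–9=2196, 10–19=2775, 20–29=8016, 30–39=8954, 40–49=8106, 50–59=7875, 60+=8369
Dependents (band 0–9 + band 60+) = 2196 + 8369 = 10565; working-age = 35726; ratio = 10565/35726 × 100 = 29.6

29.6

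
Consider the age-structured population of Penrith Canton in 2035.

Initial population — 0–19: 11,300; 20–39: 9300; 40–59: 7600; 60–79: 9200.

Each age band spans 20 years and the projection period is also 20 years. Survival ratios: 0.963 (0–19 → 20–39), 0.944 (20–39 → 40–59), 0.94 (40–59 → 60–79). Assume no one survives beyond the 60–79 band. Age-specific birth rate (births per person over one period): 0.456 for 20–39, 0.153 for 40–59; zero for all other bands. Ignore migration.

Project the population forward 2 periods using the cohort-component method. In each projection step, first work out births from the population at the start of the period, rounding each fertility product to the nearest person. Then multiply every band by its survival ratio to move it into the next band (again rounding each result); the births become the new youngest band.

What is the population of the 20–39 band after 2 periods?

Period 1.
Births: 9300 * 0.456 = 4241, 7600 * 0.153 = 1163 — total 5404
20–39: 11300 * 0.963 = 10882
40–59: 9300 * 0.944 = 8779
60–79: 7600 * 0.94 = 7144
Population now: 0–19=5404, 20–39=10882, 40–59=8779, 60–79=7144
Period 2.
Births: 10882 * 0.456 = 4962, 8779 * 0.153 = 1343 — total 6305
20–39: 5404 * 0.963 = 5204
40–59: 10882 * 0.944 = 10273
60–79: 8779 * 0.94 = 8252
Population now: 0–19=6305, 20–39=5204, 40–59=10273, 60–79=8252

5204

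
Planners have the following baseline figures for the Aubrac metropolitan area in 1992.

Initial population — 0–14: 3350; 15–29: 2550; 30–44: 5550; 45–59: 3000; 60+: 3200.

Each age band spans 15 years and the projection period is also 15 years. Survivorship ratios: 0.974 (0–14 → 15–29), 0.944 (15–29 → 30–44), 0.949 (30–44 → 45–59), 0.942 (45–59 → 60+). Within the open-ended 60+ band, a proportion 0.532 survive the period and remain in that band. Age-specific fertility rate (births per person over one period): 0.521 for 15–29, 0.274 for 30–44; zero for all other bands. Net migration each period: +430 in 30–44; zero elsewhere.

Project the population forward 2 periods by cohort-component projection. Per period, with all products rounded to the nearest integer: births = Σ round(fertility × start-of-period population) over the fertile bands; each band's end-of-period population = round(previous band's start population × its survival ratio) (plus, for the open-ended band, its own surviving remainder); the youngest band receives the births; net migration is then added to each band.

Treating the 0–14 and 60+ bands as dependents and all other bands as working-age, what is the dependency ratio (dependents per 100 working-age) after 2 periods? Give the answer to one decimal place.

109.7

Numbering the bands 1..5 from youngest to oldest:
Period 1:
Births: 2550 × 0.521 = 1329 ; 5550 × 0.274 = 1521 → 2850
Band 2: 3350 × 0.974 = 3263
Band 3: 2550 × 0.944 = 2407
Band 4: 5550 × 0.949 = 5267
Band 5: 3000 × 0.942 + 3200 × 0.532 = 2826 + 1702 = 4528
Net migration: Band 3 + 430 → 2837
Giving 2850 / 3263 / 2837 / 5267 / 4528.
Period 2:
Births: 3263 × 0.521 = 1700 ; 2837 × 0.274 = 777 → 2477
Band 2: 2850 × 0.974 = 2776
Band 3: 3263 × 0.944 = 3080
Band 4: 2837 × 0.949 = 2692
Band 5: 5267 × 0.942 + 4528 × 0.532 = 4962 + 2409 = 7371
Net migration: Band 3 + 430 → 3510
Giving 2477 / 2776 / 3510 / 2692 / 7371.
Dependents (band 0–14 + band 60+) = 2477 + 7371 = 9848; working-age = 8978; ratio = 9848/8978 × 100 = 109.7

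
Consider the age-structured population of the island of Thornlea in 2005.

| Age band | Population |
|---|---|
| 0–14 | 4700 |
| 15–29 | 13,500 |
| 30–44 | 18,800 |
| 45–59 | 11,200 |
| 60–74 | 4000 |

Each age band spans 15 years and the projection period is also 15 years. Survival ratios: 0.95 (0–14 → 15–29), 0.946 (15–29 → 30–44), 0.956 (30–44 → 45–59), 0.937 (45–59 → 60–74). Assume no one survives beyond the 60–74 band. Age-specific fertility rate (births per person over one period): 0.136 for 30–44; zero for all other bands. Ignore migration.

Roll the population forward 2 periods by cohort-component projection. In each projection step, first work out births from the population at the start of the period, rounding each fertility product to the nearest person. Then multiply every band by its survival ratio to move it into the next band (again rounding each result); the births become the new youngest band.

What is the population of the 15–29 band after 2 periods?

2429

Call the groups 1 to 5, youngest first.
Period 1:
Births: 18800 × 0.136 = 2557
Group 2: 4700 × 0.95 = 4465
Group 3: 13500 × 0.946 = 12771
Group 4: 18800 × 0.956 = 17973
Group 5: 11200 × 0.937 = 10494
→ [2557, 4465, 12771, 17973, 10494]
Period 2:
Births: 12771 × 0.136 = 1737
Group 2: 2557 × 0.95 = 2429
Group 3: 4465 × 0.946 = 4224
Group 4: 12771 × 0.956 = 12209
Group 5: 17973 × 0.937 = 16841
→ [1737, 2429, 4224, 12209, 16841]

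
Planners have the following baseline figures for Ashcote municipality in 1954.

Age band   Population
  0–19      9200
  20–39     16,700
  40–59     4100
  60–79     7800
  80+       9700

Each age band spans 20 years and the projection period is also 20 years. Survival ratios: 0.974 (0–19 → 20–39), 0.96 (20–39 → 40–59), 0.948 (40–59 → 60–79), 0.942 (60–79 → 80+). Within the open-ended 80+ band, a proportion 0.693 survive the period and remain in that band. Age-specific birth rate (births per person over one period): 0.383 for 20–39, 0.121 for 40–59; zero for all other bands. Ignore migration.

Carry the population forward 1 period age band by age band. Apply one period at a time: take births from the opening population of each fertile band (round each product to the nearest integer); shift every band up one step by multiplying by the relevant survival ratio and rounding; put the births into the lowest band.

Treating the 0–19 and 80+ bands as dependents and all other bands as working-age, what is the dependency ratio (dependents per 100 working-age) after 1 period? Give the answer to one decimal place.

72.6

Let group 1 be 0–19 through group 5 = 80+.
[period 1]
Births: 16700 × 0.383 = 6396  |  4100 × 0.121 = 496 → 6892
Group 2: 9200 × 0.974 = 8961
Group 3: 16700 × 0.96 = 16032
Group 4: 4100 × 0.948 = 3887
Group 5: 7800 × 0.942 + 9700 × 0.693 = 7348 + 6722 = 14070
Giving 6892 / 8961 / 16032 / 3887 / 14070.
Dependents (band 0–19 + band 80+) = 6892 + 14070 = 20962; working-age = 28880; ratio = 20962/28880 × 100 = 72.6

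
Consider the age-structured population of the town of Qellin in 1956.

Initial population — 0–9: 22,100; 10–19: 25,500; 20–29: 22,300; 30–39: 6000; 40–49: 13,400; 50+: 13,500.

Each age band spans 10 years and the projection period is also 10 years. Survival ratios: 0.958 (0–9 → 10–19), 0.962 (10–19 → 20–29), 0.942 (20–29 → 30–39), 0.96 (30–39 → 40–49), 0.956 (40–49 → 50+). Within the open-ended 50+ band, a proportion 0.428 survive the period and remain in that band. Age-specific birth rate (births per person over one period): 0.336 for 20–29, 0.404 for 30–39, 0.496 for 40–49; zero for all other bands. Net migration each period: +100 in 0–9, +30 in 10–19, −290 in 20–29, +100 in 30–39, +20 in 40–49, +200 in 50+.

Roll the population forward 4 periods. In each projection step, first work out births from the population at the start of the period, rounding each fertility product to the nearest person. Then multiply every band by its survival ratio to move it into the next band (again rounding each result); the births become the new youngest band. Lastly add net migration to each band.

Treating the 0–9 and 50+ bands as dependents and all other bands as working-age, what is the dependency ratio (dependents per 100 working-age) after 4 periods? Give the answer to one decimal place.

74.1

Period 1.
Births: 22300 × 0.336 = 7493 ; 6000 × 0.404 = 2424 ; 13400 × 0.496 = 6646 — total 16563
10–19: 22100 × 0.958 = 21172
20–29: 25500 × 0.962 = 24531
30–39: 22300 × 0.942 = 21007
40–49: 6000 × 0.96 = 5760
50+: 13400 × 0.956 + 13500 × 0.428 = 12810 + 5778 = 18588
Net migration: 0–9 + 100 → 16663; 10–19 + 30 → 21202; 20–29 − 290 → 24241; 30–39 + 100 → 21107; 40–49 + 20 → 5780; 50+ + 200 → 18788
Giving 16663 / 21202 / 24241 / 21107 / 5780 / 18788.
Period 2.
Births: 24241 × 0.336 = 8145 ; 21107 × 0.404 = 8527 ; 5780 × 0.496 = 2867 — total 19539
10–19: 16663 × 0.958 = 15963
20–29: 21202 × 0.962 = 20396
30–39: 24241 × 0.942 = 22835
40–49: 21107 × 0.96 = 20263
50+: 5780 × 0.956 + 18788 × 0.428 = 5526 + 8041 = 13567
Net migration: 0–9 + 100 → 19639; 10–19 + 30 → 15993; 20–29 − 290 → 20106; 30–39 + 100 → 22935; 40–49 + 20 → 20283; 50+ + 200 → 13767
Giving 19639 / 15993 / 20106 / 22935 / 20283 / 13767.
Period 3.
Births: 20106 × 0.336 = 6756 ; 22935 × 0.404 = 9266 ; 20283 × 0.496 = 10060 — total 26082
10–19: 19639 × 0.958 = 18814
20–29: 15993 × 0.962 = 15385
30–39: 20106 × 0.942 = 18940
40–49: 22935 × 0.96 = 22018
50+: 20283 × 0.956 + 13767 × 0.428 = 19391 + 5892 = 25283
Net migration: 0–9 + 100 → 26182; 10–19 + 30 → 18844; 20–29 − 290 → 15095; 30–39 + 100 → 19040; 40–49 + 20 → 22038; 50+ + 200 → 25483
Giving 26182 / 18844 / 15095 / 19040 / 22038 / 25483.
Period 4.
Births: 15095 × 0.336 = 5072 ; 19040 × 0.404 = 7692 ; 22038 × 0.496 = 10931 — total 23695
10–19: 26182 × 0.958 = 25082
20–29: 18844 × 0.962 = 18128
30–39: 15095 × 0.942 = 14219
40–49: 19040 × 0.96 = 18278
50+: 22038 × 0.956 + 25483 × 0.428 = 21068 + 10907 = 31975
Net migration: 0–9 + 100 → 23795; 10–19 + 30 → 25112; 20–29 − 290 → 17838; 30–39 + 100 → 14319; 40–49 + 20 → 18298; 50+ + 200 → 32175
Giving 23795 / 25112 / 17838 / 14319 / 18298 / 32175.
Dependents (band 0–9 + band 50+) = 23795 + 32175 = 55970; working-age = 75567; ratio = 55970/75567 × 100 = 74.1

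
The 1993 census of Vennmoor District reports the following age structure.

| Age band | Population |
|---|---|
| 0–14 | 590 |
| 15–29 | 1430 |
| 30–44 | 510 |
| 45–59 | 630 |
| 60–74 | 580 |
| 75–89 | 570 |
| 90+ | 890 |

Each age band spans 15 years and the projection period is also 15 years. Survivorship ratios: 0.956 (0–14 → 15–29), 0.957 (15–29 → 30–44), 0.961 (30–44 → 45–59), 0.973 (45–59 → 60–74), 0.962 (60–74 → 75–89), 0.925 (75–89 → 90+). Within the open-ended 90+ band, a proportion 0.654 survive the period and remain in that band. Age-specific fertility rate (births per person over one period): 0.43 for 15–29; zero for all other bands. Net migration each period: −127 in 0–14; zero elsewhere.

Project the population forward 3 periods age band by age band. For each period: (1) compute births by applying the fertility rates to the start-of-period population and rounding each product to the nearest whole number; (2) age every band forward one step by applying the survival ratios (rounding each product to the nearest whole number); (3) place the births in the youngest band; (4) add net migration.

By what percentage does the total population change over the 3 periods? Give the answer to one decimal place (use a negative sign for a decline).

-18.3

[period 1]
Births: 1430 × 0.43 = 615
15–29: 590 × 0.956 = 564
30–44: 1430 × 0.957 = 1369
45–59: 510 × 0.961 = 490
60–74: 630 × 0.973 = 613
75–89: 580 × 0.962 = 558
90+: 570 × 0.925 + 890 × 0.654 = 527 + 582 = 1109
Net migration: 0–14 − 127 → 488
Giving 488 / 564 / 1369 / 490 / 613 / 558 / 1109.
[period 2]
Births: 564 × 0.43 = 243
15–29: 488 × 0.956 = 467
30–44: 564 × 0.957 = 540
45–59: 1369 × 0.961 = 1316
60–74: 490 × 0.973 = 477
75–89: 613 × 0.962 = 590
90+: 558 × 0.925 + 1109 × 0.654 = 516 + 725 = 1241
Net migration: 0–14 − 127 → 116
Giving 116 / 467 / 540 / 1316 / 477 / 590 / 1241.
[period 3]
Births: 467 × 0.43 = 201
15–29: 116 × 0.956 = 111
30–44: 467 × 0.957 = 447
45–59: 540 × 0.961 = 519
60–74: 1316 × 0.973 = 1280
75–89: 477 × 0.962 = 459
90+: 590 × 0.925 + 1241 × 0.654 = 546 + 812 = 1358
Net migration: 0–14 − 127 → 74
Giving 74 / 111 / 447 / 519 / 1280 / 459 / 1358.
Total: 5200 → 4248; change = -952; percentage change = -18.3%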